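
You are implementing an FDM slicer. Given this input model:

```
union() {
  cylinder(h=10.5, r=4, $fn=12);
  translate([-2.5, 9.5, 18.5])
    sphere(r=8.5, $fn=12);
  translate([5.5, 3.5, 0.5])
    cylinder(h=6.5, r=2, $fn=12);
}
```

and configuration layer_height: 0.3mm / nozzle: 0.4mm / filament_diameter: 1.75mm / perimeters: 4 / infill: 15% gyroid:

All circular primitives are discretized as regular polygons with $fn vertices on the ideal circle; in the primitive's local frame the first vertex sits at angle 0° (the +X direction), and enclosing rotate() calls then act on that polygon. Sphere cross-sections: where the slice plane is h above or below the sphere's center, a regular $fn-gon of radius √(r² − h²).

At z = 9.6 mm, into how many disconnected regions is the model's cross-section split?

1

At z = 9.6 mm: the cylinder: section is a regular 12-gon, circumradius r=4; the sphere at (-2.5, 9.5) does not reach this height (|z−center|=8.900 > r=8.5); the cylinder at (5.5, 3.5) is not intersected at this z (z outside [0.5, 7]); Merging all regions: only the r=4 cylinder is present, so the union is just that shape — 1 connected region. The result has 1 disconnected region.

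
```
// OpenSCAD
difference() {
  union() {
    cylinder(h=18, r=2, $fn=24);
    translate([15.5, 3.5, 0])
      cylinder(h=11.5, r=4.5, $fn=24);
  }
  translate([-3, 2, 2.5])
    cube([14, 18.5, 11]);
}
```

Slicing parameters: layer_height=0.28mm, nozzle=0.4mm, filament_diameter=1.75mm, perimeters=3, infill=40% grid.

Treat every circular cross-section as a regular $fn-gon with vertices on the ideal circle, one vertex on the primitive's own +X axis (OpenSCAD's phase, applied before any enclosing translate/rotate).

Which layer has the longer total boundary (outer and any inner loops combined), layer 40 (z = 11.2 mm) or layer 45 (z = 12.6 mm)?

Layer 40 (z = 11.2): the cylinder: section is a regular 24-gon, circumradius r=2 (perimeter = 2·24·2.000·sin(180°/24) = 12.53 mm); the r=4.5 cylinder at (15.5, 3.5) gives a regular 24-gon of circumradius 4.5 (constant along its height) (perimeter = 2·24·4.500·sin(180°/24) = 28.19 mm); Taking the union: the 2 present regions are separate (no shared area or edge), so areas and boundary lengths simply add and each stays a separate island — boundary = 40.72 mm; the cube at (-3, 2) (footprint 14×18.5) is included at this height (perimeter 65.00 mm); Subtracting the remaining from the first: starting from that combined region, the 14×18.5 cube at (-3, 2) misses the remaining region (no effect) — boundary = 40.72 mm. So its perimeter = 40.72 mm. Layer 45 (z = 12.6): the cylinder: section is a regular 24-gon, circumradius r=2 (perimeter = 2·24·2.000·sin(180°/24) = 12.53 mm); the cylinder at (15.5, 3.5) does not reach this height (z outside [0, 11.5]); Taking the union: only the r=2 cylinder is present, so the union is just that shape — boundary = 12.53 mm; the cube at (-3, 2) (footprint 14×18.5) is included at this height (perimeter 65.00 mm); Subtracting the remaining from the first: starting from the result so far, the 14×18.5 cube at (-3, 2) misses the remaining region (no effect) — boundary = 12.53 mm. So its perimeter = 12.53 mm. Layer 40 is larger (40.72 vs 12.53 mm).

layer 40 (z = 11.2 mm)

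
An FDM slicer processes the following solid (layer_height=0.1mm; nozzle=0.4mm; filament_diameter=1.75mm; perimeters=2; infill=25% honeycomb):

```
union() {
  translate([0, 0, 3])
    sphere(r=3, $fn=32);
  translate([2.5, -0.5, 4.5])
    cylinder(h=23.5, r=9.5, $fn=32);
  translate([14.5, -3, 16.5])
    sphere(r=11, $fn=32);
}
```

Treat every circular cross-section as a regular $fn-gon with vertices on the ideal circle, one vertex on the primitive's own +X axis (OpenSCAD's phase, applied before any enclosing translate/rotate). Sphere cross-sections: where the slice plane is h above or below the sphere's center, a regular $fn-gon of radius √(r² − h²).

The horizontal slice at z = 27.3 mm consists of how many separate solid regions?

2

At z = 27.3 mm: the sphere is absent (|z−center|=24.300 > r=3); the r=9.5 cylinder at (2.5, -0.5) gives a regular 32-gon of circumradius 9.5 (constant along its height); the sphere at (14.5, -3): section is a regular 32-gon, circumradius = √(r²−h²) = √(11²−10.8²) = 2.088; Taking the union: the 2 present regions are separate (no shared area or edge), so areas and boundary lengths simply add and each stays a separate island — 2 connected regions. The result has 2 disconnected regions.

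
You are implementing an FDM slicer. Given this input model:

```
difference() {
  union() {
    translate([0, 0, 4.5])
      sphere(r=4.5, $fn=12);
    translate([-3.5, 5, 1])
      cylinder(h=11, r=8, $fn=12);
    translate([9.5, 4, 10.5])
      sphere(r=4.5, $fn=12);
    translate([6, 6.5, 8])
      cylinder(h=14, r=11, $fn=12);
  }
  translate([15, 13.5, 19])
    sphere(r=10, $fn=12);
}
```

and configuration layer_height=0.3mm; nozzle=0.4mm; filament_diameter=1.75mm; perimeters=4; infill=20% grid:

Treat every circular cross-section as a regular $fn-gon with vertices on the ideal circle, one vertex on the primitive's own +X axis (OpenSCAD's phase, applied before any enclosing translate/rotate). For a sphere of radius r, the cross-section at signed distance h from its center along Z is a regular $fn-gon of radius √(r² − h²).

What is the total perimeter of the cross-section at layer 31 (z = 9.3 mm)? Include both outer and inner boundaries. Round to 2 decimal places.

At z = 9.3 mm: the sphere does not reach this height (|z−center|=4.800 > r=4.5); the cylinder at (-3.5, 5): section is a regular 12-gon, circumradius r=8 (perimeter = 2·12·8.000·sin(180°/12) = 49.69 mm); the sphere at (9.5, 4): section is a regular 12-gon, circumradius = √(r²−h²) = √(4.5²−1.2²) = 4.337 (perimeter = 2·12·4.337·sin(180°/12) = 26.94 mm); the cylinder at (6, 6.5): section is a regular 12-gon, circumradius r=11 (perimeter = 2·12·11.000·sin(180°/12) = 68.33 mm); Taking the union: the regions partially overlap (shared area 154.22 mm²), so the edge portions inside another operand are dropped and the merged outline is re-measured after clipping — boundary = 80.23 mm; the r=10 sphere at (15, 13.5) slices to a regular 12-gon of circumradius 2.431 (√(r²−h²) with h=9.7 from center) (perimeter = 2·12·2.431·sin(180°/12) = 15.10 mm); Subtracting the remaining from the first: starting from the result so far, the r=10 sphere at (15, 13.5) partially overlaps it — only the 5.47 mm² overlap (of its 17.73 mm²) is removed, clipping the outline — boundary = 81.44 mm. Overall, the cross-section is a single solid region. Total boundary length (outer) = 81.44 mm.

81.44 mm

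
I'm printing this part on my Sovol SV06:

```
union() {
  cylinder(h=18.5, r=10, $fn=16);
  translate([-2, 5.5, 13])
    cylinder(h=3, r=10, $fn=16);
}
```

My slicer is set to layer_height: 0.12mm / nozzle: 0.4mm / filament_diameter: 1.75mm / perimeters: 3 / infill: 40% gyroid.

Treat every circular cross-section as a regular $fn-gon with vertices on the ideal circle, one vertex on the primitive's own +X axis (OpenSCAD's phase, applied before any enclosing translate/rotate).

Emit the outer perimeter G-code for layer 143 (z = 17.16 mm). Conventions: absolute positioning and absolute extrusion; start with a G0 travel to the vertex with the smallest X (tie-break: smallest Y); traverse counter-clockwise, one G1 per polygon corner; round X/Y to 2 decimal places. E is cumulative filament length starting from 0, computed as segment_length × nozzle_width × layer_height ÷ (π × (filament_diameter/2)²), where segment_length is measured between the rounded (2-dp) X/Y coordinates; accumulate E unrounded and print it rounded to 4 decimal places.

G0 X-10.00 Y0.00 Z17.16
G1 X-9.24 Y-3.83 E0.0779
G1 X-7.07 Y-7.07 E0.1557
G1 X-3.83 Y-9.24 E0.2336
G1 X0.00 Y-10.00 E0.3115
G1 X3.83 Y-9.24 E0.3894
G1 X7.07 Y-7.07 E0.4672
G1 X9.24 Y-3.83 E0.5450
G1 X10.00 Y0.00 E0.6230
G1 X9.24 Y3.83 E0.7009
G1 X7.07 Y7.07 E0.7787
G1 X3.83 Y9.24 E0.8565
G1 X0.00 Y10.00 E0.9345
G1 X-3.83 Y9.24 E1.0124
G1 X-7.07 Y7.07 E1.0902
G1 X-9.24 Y3.83 E1.1680
G1 X-10.00 Y0.00 E1.2459

At z = 17.16 mm: the cylinder: section is a regular 16-gon, circumradius r=10; the cylinder at (-2, 5.5) is not intersected at this z (z outside [13, 16]); Merging all regions: only the r=10 cylinder is present, so the union is just that shape — 1 connected region. The outline is a single polygon with 16 vertices. Extrusion per mm of travel: 0.4 × 0.12 / (π × 0.875²) = 0.019956. Accumulating E over each segment gives final E = 1.2459.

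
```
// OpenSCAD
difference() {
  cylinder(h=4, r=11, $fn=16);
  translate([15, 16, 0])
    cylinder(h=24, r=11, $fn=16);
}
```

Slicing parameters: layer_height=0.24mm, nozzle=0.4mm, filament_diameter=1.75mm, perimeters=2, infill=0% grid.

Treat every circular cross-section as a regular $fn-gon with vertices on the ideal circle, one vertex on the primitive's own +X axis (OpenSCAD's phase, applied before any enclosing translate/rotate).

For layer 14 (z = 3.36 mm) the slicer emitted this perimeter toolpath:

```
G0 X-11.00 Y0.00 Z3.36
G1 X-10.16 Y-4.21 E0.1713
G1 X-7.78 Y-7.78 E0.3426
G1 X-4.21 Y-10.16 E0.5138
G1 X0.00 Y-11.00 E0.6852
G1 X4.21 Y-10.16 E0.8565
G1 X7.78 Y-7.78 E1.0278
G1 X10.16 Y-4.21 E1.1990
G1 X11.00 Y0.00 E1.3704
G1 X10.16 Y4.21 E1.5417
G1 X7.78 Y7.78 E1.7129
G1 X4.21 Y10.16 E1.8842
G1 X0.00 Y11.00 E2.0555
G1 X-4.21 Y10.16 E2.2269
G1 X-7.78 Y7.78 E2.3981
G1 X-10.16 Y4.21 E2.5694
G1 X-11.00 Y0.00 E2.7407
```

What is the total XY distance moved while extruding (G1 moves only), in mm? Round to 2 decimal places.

Sum the Euclidean lengths of each G1 segment: total = 68.67 mm.

68.67 mm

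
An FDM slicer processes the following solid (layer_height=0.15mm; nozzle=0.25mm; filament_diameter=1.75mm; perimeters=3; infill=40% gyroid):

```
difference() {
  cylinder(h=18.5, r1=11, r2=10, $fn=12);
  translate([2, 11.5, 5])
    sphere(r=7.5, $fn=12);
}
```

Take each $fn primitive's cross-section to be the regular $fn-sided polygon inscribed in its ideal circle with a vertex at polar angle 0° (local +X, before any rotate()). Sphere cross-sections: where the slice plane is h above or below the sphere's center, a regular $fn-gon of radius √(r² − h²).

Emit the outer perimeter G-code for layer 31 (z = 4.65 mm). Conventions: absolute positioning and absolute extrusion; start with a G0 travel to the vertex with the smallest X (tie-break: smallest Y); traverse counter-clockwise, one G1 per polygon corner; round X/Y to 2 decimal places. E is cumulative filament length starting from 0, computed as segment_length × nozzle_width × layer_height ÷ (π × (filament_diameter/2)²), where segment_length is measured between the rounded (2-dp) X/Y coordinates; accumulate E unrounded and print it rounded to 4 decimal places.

At z = 4.65 mm: the cone contributes a regular 12-gon of circumradius 10.749 (interpolated between r1=11 and r2=10 at t=0.251); the r=7.5 sphere at (2, 11.5) contributes a regular 12-gon of circumradius √(7.5²−0.35²) = 7.492; Subtracting the remaining from the first: starting from the cone, the r=7.5 sphere at (2, 11.5) partially overlaps it — only the 55.79 mm² overlap (of its 168.38 mm²) is removed, clipping the outline — 1 connected region. The outline is a single polygon with 16 vertices. Extrusion per mm of travel: 0.25 × 0.15 / (π × 0.875²) = 0.015591. Accumulating E over each segment gives final E = 1.0747.

G0 X-10.75 Y0.00 Z4.65
G1 X-9.31 Y-5.37 E0.0867
G1 X-5.37 Y-9.31 E0.1736
G1 X0.00 Y-10.75 E0.2602
G1 X5.37 Y-9.31 E0.3469
G1 X9.31 Y-5.37 E0.4338
G1 X10.75 Y0.00 E0.5205
G1 X9.31 Y5.37 E0.6071
G1 X7.71 Y6.97 E0.6424
G1 X5.75 Y5.01 E0.6856
G1 X2.00 Y4.01 E0.7461
G1 X-1.75 Y5.01 E0.8067
G1 X-4.49 Y7.75 E0.8671
G1 X-4.94 Y9.43 E0.8942
G1 X-5.37 Y9.31 E0.9011
G1 X-9.31 Y5.37 E0.9880
G1 X-10.75 Y0.00 E1.0747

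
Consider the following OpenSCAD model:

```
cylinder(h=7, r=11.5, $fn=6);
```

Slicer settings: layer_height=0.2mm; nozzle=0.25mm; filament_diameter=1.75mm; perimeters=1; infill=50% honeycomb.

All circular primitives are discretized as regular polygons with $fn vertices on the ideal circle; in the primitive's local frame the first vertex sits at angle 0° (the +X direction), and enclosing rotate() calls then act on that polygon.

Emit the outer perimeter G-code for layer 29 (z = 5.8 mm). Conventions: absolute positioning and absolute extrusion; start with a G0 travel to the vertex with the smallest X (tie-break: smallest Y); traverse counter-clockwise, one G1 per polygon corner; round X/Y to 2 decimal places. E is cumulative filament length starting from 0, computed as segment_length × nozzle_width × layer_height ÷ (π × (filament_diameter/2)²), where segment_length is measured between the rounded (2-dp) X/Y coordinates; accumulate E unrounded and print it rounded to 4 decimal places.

At z = 5.8 mm: the cylinder: section is a regular 6-gon, circumradius r=11.5. The outline is a single polygon with 6 vertices. Extrusion per mm of travel: 0.25 × 0.2 / (π × 0.875²) = 0.020788. Accumulating E over each segment gives final E = 1.4344.

G0 X-11.50 Y0.00 Z5.80
G1 X-5.75 Y-9.96 E0.2391
G1 X5.75 Y-9.96 E0.4781
G1 X11.50 Y0.00 E0.7172
G1 X5.75 Y9.96 E0.9563
G1 X-5.75 Y9.96 E1.1953
G1 X-11.50 Y0.00 E1.4344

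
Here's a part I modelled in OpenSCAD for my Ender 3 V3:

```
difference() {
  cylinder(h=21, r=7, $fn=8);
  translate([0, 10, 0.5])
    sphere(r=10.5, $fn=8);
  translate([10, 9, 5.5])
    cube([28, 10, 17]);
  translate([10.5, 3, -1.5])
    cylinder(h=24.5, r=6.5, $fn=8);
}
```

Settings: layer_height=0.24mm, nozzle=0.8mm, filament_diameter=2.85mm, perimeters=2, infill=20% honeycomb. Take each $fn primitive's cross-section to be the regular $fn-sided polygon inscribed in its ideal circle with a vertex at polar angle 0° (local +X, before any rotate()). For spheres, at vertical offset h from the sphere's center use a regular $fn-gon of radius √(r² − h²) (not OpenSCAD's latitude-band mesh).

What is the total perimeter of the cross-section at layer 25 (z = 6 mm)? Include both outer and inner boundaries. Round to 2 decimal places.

At z = 6 mm: the cylinder: section is a regular 8-gon, circumradius r=7 (perimeter = 2·8·7.000·sin(180°/8) = 42.86 mm); the r=10.5 sphere at (0, 10) slices to a regular 8-gon of circumradius 8.944 (√(r²−h²) with h=5.5 from center) (perimeter = 2·8·8.944·sin(180°/8) = 54.77 mm); the 28×10 cube at (10, 9) contributes its full rectangle (perimeter 76.00 mm); the cylinder at (10.5, 3): section is a regular 8-gon, circumradius r=6.5 (perimeter = 2·8·6.500·sin(180°/8) = 39.80 mm); Taking the first minus the rest: starting from the r=7 cylinder, the r=10.5 sphere at (0, 10) partially overlaps it — only the 39.75 mm² overlap (of its 226.27 mm²) is removed, clipping the outline; the 28×10 cube at (10, 9) misses the remaining region (no effect); the r=6.5 cylinder at (10.5, 3) partially overlaps it — only the 7.17 mm² overlap (of its 119.50 mm²) is removed, clipping the outline — boundary = 38.80 mm. Overall, the cross-section is a single solid region. Total boundary length (outer) = 38.80 mm.

38.80 mm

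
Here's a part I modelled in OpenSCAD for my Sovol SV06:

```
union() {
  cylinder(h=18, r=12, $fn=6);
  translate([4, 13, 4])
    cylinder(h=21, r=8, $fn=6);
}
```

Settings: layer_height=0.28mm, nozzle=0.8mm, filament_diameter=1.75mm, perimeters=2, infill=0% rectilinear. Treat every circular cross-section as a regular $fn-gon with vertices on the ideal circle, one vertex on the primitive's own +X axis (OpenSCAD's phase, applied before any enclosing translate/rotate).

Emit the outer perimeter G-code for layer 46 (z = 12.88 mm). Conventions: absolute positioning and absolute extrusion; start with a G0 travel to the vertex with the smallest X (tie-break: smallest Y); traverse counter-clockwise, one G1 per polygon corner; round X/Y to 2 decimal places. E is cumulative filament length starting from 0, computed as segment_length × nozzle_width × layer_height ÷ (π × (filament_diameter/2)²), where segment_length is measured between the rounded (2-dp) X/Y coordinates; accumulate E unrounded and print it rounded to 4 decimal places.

G0 X-12.00 Y0.00 Z12.88
G1 X-6.00 Y-10.39 E1.1174
G1 X6.00 Y-10.39 E2.2349
G1 X12.00 Y0.00 E3.3522
G1 X8.25 Y6.50 E4.0511
G1 X12.00 Y13.00 E4.7500
G1 X8.00 Y19.93 E5.4951
G1 X0.00 Y19.93 E6.2402
G1 X-4.00 Y13.00 E6.9853
G1 X-2.49 Y10.39 E7.2661
G1 X-6.00 Y10.39 E7.5930
G1 X-12.00 Y0.00 E8.7104

At z = 12.88 mm: the cylinder: section is a regular 6-gon, circumradius r=12; the r=8 cylinder at (4, 13) gives a regular 6-gon of circumradius 8 (constant along its height); Merging all regions: the regions partially overlap (shared area 36.59 mm²), so overlapping operands fuse into one piece — 1 connected region. The outline is a single polygon with 11 vertices. Extrusion per mm of travel: 0.8 × 0.28 / (π × 0.875²) = 0.093128. Accumulating E over each segment gives final E = 8.7104.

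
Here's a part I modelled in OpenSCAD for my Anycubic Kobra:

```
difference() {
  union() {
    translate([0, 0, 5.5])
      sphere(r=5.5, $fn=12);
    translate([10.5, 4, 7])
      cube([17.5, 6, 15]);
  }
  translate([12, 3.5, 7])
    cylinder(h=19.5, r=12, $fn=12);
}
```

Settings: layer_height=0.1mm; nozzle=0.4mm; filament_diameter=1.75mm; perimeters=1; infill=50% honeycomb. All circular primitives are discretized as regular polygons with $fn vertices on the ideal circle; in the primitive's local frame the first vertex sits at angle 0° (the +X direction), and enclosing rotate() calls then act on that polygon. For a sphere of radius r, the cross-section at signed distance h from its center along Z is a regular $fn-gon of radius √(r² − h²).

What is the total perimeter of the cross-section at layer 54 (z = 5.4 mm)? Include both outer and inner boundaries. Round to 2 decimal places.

34.16 mm

At z = 5.4 mm: the r=5.5 sphere slices to a regular 12-gon of circumradius 5.499 (√(r²−h²) with h=0.1 from center) (perimeter = 2·12·5.499·sin(180°/12) = 34.16 mm); the cube at (10.5, 4) is absent (z outside [7, 22]); Taking the union: only the r=5.5 sphere is present, so the union is just that shape — boundary = 34.16 mm; the cylinder at (12, 3.5) is not intersected at this z (z outside [7, 26.5]); Taking the first minus the rest: none of the subtracted shapes is present at this height, so the result so far is unchanged — boundary = 34.16 mm. Overall, the cross-section is a single solid region. Total boundary length (outer) = 34.16 mm.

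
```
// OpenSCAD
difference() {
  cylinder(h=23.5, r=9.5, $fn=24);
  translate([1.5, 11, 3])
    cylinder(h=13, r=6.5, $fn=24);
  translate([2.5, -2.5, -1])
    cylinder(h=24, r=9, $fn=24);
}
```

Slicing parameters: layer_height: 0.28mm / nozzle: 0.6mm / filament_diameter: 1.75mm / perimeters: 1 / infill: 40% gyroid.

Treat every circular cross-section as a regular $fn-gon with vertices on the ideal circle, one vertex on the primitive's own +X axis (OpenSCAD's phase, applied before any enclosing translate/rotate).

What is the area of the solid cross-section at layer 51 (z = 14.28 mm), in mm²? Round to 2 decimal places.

At z = 14.28 mm: the r=9.5 cylinder gives a regular 24-gon of circumradius 9.5 (constant along its height) (area = (24/2)·9.500²·sin(360°/24) = 280.30 mm²); the r=6.5 cylinder at (1.5, 11) gives a regular 24-gon of circumradius 6.5 (constant along its height) (area = (24/2)·6.500²·sin(360°/24) = 131.22 mm²); the r=9 cylinder at (2.5, -2.5) gives a regular 24-gon of circumradius 9 (constant along its height) (area = (24/2)·9.000²·sin(360°/24) = 251.57 mm²); After the difference (first − rest): starting from the r=9.5 cylinder (280.30 mm²), the r=6.5 cylinder at (1.5, 11) partially overlaps it — only the 36.74 mm² overlap (of its 131.22 mm²) is removed, clipping the outline; the r=9 cylinder at (2.5, -2.5) partially overlaps it — only the 191.42 mm² overlap (of its 251.57 mm²) is removed, clipping the outline — area = 52.14 mm². Overall, the cross-section has 2 separate islands. Net area = 52.14 mm².

52.14 mm²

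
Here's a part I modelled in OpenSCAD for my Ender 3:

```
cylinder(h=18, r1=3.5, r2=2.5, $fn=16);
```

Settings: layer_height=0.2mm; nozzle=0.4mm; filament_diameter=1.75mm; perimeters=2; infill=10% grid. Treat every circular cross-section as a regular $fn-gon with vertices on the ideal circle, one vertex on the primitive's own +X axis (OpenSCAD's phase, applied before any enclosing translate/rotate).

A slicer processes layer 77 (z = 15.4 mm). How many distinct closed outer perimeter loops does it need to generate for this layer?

At z = 15.4 mm: the cone (r1=3.5→r2=2.5) has section circumradius 2.644 here — a regular 16-gon. The result has 1 disconnected region.

1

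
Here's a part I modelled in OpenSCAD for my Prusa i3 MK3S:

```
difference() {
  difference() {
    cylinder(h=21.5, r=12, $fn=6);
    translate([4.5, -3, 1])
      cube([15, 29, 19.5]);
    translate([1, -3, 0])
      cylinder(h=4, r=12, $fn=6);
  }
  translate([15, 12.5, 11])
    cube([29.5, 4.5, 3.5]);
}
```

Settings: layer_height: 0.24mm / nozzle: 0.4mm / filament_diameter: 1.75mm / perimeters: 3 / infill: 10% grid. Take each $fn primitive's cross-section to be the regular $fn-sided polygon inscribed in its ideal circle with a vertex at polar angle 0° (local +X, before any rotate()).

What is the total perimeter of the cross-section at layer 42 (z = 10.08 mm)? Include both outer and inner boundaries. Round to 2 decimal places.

74.20 mm

At z = 10.08 mm: the cylinder: section is a regular 6-gon, circumradius r=12 (perimeter = 2·6·12.000·sin(180°/6) = 72.00 mm); the 15×29 cube at (4.5, -3) contributes its full rectangle (perimeter 88.00 mm); the cylinder at (1, -3) is absent (z outside [0, 4]); After the difference (first − rest): starting from the r=12 cylinder, the 15×29 cube at (4.5, -3) partially overlaps it — only the 66.67 mm² overlap (of its 435.00 mm²) is removed, clipping the outline — boundary = 74.20 mm; the cube at (15, 12.5) is not intersected at this z (z outside [11, 14.5]); Subtracting the remaining from the first: none of the subtracted shapes is present at this height, so that combined region is unchanged — boundary = 74.20 mm. Overall, the cross-section is a single solid region. Total boundary length (outer) = 74.20 mm.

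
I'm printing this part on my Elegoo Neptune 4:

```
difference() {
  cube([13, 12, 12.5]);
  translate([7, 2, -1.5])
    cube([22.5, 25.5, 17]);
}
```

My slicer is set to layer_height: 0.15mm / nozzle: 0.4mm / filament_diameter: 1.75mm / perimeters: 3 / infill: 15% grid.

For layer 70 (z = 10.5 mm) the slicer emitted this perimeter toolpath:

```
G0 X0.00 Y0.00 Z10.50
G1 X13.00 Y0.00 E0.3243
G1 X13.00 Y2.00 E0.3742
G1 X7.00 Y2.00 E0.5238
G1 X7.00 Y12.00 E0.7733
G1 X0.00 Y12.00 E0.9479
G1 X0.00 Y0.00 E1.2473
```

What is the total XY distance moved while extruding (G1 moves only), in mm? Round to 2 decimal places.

50.00 mm

Sum the Euclidean lengths of each G1 segment: total = 50.00 mm.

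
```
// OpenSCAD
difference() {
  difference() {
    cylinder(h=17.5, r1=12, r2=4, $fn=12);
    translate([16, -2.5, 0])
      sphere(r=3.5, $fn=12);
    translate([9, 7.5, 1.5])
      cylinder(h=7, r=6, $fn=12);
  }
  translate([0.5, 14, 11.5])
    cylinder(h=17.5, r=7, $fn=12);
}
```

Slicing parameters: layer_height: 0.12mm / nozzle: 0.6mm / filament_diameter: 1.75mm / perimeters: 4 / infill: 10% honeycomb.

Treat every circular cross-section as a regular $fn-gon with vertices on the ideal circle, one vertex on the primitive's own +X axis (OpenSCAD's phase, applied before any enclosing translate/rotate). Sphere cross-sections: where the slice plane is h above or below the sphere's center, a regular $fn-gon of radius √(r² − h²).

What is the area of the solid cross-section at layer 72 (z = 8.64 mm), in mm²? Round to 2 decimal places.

At z = 8.64 mm: the cone: at t=0.494 of its height the radius interpolates to r₁+(r₂−r₁)t = 8.050, giving a regular 12-gon of that circumradius (area = (12/2)·8.050²·sin(360°/12) = 194.42 mm²); the sphere at (16, -2.5) is not intersected at this z (|z−center|=8.640 > r=3.5); the cylinder at (9, 7.5) is absent (z outside [1.5, 8.5]); After the difference (first − rest): none of the subtracted shapes is present at this height, so the cone is unchanged — area = 194.42 mm²; the cylinder at (0.5, 14) does not reach this height (z outside [11.5, 29]); Taking the first minus the rest: none of the subtracted shapes is present at this height, so the result so far is unchanged — area = 194.42 mm². Overall, the cross-section is a single solid region. Net area = 194.42 mm².

194.42 mm²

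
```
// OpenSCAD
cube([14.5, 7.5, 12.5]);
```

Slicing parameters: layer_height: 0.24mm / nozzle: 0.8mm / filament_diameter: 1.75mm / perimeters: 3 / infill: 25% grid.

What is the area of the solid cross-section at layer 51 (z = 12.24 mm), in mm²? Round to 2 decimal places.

At z = 12.24 mm: the cube (footprint 14.5×7.5) is included at this height (area 108.75 mm²). Overall, the cross-section is a single solid region. Net area = 108.75 mm².

108.75 mm²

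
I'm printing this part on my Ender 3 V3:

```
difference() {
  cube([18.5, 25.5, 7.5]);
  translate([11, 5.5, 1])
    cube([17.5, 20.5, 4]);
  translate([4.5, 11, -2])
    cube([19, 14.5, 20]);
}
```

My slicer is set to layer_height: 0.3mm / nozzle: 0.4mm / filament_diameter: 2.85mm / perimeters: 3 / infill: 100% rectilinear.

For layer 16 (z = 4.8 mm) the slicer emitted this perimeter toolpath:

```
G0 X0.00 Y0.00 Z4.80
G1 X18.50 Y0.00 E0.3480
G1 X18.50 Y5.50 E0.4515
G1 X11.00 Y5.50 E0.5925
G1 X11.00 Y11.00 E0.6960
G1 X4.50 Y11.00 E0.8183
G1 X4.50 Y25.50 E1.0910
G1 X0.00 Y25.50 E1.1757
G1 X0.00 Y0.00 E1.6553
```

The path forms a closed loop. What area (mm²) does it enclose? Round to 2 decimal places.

Apply the shoelace formula to the sequence of (X, Y) vertices; enclosed area = 227.50 mm².

227.50 mm²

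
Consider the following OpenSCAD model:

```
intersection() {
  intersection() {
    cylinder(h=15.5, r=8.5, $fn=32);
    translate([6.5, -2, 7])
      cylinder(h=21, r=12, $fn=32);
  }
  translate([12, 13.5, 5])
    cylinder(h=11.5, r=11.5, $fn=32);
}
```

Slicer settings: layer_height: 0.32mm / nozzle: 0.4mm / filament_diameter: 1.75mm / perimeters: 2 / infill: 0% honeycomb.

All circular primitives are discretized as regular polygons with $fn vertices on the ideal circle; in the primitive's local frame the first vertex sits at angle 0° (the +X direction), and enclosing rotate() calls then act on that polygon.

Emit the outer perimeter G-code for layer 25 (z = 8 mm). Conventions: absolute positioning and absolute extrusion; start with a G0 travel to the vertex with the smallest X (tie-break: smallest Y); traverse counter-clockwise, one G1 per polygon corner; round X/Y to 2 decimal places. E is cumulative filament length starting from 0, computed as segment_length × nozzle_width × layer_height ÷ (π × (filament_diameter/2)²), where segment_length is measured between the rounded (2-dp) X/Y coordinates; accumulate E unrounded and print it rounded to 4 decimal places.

At z = 8 mm: the r=8.5 cylinder contributes a regular 32-gon of circumradius 8.5; the r=12 cylinder at (6.5, -2) contributes a regular 32-gon of circumradius 12; After intersecting: the r=12 cylinder at (6.5, -2) partially overlaps the r=8.5 cylinder; clipping to the common part keeps 181.48 mm² — 1 connected region; the r=11.5 cylinder at (12, 13.5) contributes a regular 32-gon of circumradius 11.5; After intersecting: the r=11.5 cylinder at (12, 13.5) partially overlaps that combined region; clipping to the common part keeps 10.51 mm² — 1 connected region. The outline is a single polygon with 11 vertices. Extrusion per mm of travel: 0.4 × 0.32 / (π × 0.875²) = 0.053216. Accumulating E over each segment gives final E = 0.9160.

G0 X1.81 Y8.29 Z8.00
G1 X2.44 Y7.11 E0.0712
G1 X3.87 Y5.37 E0.1910
G1 X5.61 Y3.94 E0.3109
G1 X7.60 Y2.88 E0.4309
G1 X8.00 Y2.75 E0.4533
G1 X7.85 Y3.25 E0.4810
G1 X7.07 Y4.72 E0.5696
G1 X6.01 Y6.01 E0.6585
G1 X4.72 Y7.07 E0.7473
G1 X3.25 Y7.85 E0.8359
G1 X1.81 Y8.29 E0.9160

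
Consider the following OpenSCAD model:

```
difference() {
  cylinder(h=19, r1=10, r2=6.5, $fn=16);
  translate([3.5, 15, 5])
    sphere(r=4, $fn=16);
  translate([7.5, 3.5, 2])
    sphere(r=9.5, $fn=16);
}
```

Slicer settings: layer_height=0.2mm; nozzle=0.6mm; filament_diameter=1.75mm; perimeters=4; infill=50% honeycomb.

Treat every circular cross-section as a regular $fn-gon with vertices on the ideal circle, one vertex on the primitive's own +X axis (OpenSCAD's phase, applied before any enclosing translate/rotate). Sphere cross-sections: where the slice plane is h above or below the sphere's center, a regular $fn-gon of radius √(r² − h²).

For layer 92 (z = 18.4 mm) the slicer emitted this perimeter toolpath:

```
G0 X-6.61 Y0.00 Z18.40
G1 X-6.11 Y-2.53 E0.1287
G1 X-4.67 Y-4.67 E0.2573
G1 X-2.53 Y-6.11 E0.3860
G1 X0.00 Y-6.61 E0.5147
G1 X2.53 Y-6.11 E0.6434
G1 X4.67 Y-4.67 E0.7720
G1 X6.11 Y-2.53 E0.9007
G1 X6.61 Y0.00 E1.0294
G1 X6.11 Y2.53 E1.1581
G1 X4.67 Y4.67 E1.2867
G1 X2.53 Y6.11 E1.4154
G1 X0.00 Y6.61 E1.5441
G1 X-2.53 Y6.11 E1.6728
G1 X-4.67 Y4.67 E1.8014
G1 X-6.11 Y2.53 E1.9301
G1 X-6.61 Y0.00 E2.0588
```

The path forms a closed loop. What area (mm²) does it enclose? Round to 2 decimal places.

Apply the shoelace formula to the sequence of (X, Y) vertices; enclosed area = 133.77 mm².

133.77 mm²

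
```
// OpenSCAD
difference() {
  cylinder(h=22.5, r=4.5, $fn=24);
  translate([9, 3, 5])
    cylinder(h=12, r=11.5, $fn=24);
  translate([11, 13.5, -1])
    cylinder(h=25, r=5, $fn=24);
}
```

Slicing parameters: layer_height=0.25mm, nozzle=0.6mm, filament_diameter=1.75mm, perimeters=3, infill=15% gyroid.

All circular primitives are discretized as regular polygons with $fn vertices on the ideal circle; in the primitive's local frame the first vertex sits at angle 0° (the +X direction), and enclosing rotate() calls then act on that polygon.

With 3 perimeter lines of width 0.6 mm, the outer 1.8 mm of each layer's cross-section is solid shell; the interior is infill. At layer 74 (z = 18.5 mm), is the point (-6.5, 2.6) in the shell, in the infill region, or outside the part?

At z = 18.5 mm: the r=4.5 cylinder contributes a regular 24-gon of circumradius 4.5; the cylinder at (9, 3) does not reach this height (z outside [5, 17]); the r=5 cylinder at (11, 13.5) contributes a regular 24-gon of circumradius 5; Taking the first minus the rest: starting from the r=4.5 cylinder, the r=5 cylinder at (11, 13.5) misses the remaining region (no effect) — 1 connected region. Overall, the cross-section is a single solid region. The nearest boundary edge runs (-4.35, 1.16)→(-3.90, 2.25); distance from the point to it = 2.54 mm. The point is not inside any of the regions above, so it lies outside the cross-section (2.54 mm from the nearest boundary).

outside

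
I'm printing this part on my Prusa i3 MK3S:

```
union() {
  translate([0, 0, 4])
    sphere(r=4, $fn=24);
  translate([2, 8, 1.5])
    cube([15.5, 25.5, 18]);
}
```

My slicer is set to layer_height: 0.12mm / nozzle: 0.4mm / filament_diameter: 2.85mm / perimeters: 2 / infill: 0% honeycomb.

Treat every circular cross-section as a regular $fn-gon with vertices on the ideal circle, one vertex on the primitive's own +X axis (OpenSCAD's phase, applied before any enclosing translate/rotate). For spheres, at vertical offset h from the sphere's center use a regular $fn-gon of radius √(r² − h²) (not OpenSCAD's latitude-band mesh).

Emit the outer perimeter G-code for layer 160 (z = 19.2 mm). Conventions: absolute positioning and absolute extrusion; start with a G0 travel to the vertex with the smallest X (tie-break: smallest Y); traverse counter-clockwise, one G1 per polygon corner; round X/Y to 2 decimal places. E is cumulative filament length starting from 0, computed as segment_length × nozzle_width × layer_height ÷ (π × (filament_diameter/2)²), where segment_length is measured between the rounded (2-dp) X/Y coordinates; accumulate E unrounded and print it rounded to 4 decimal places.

G0 X2.00 Y8.00 Z19.20
G1 X17.50 Y8.00 E0.1166
G1 X17.50 Y33.50 E0.3085
G1 X2.00 Y33.50 E0.4251
G1 X2.00 Y8.00 E0.6170

At z = 19.2 mm: the sphere is absent (|z−center|=15.200 > r=4); the 15.5×25.5 cube at (2, 8) contributes its full rectangle; Combining (union): only the 15.5×25.5 cube at (2, 8) is present, so the union is just that shape — 1 connected region. The outline is a single polygon with 4 vertices. Extrusion per mm of travel: 0.4 × 0.12 / (π × 1.425²) = 0.007524. Accumulating E over each segment gives final E = 0.6170.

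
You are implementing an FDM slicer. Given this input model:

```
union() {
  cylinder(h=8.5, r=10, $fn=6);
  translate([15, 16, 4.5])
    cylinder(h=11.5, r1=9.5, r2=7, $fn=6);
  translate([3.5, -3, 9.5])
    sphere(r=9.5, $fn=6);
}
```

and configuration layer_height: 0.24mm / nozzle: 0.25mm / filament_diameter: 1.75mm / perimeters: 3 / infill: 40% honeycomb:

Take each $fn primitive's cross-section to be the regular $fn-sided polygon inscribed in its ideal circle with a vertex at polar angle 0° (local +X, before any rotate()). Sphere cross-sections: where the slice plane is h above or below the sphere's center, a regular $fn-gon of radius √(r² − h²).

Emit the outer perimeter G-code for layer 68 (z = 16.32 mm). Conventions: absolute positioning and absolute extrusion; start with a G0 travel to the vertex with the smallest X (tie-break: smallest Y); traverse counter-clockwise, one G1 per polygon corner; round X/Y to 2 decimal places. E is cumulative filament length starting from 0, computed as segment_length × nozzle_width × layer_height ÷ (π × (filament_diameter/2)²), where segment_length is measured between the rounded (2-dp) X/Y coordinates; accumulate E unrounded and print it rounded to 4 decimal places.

At z = 16.32 mm: the cylinder is not intersected at this z (z outside [0, 8.5]); the cone at (15, 16) is not intersected at this z (z outside [4.5, 16]); the sphere at (3.5, -3): section is a regular 6-gon, circumradius = √(r²−h²) = √(9.5²−6.82²) = 6.613; Taking the union: only the r=9.5 sphere at (3.5, -3) is present, so the union is just that shape — 1 connected region. The outline is a single polygon with 6 vertices. Extrusion per mm of travel: 0.25 × 0.24 / (π × 0.875²) = 0.024945. Accumulating E over each segment gives final E = 0.9901.

G0 X-3.11 Y-3.00 Z16.32
G1 X0.19 Y-8.73 E0.1649
G1 X6.81 Y-8.73 E0.3301
G1 X10.11 Y-3.00 E0.4950
G1 X6.81 Y2.73 E0.6600
G1 X0.19 Y2.73 E0.8251
G1 X-3.11 Y-3.00 E0.9901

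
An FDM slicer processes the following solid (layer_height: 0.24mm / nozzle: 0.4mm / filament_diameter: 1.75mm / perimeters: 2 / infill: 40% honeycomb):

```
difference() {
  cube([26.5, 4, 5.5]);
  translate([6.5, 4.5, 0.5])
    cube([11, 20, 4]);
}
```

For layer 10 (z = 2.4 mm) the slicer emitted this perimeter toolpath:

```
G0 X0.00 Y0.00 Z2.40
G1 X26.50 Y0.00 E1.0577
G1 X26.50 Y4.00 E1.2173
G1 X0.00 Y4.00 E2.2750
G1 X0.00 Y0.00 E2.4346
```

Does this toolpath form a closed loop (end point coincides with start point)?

Start point (G0): (0.00, 0.00). End point (last G1): the path returns to the start — closed.

yes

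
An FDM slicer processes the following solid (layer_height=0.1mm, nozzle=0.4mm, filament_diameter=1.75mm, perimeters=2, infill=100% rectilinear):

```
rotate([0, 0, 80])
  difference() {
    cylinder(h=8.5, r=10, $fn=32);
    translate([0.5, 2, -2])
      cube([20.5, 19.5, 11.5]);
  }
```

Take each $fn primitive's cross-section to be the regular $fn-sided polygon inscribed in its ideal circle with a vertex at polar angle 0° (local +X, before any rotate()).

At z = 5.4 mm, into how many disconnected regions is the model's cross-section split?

At z = 5.4 mm: the cylinder: section is a regular 32-gon, circumradius r=10; the cube at (0.5, 2) is present — its section is the full 20.5×19.5 rectangle; After the difference (first − rest): starting from the r=10 cylinder, the 20.5×19.5 cube at (0.5, 2) partially overlaps it — only the 54.25 mm² overlap (of its 399.75 mm²) is removed, clipping the outline — 1 connected region; (whole slice rotated 80° about Z — lengths, areas and connectivity unchanged). The result has 1 disconnected region.

1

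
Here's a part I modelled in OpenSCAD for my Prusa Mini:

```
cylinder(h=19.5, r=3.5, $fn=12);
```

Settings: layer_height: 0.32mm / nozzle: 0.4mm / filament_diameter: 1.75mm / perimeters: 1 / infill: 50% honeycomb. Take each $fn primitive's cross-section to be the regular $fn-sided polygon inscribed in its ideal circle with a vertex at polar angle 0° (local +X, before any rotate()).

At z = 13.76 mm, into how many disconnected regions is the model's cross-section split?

At z = 13.76 mm: the cylinder: section is a regular 12-gon, circumradius r=3.5. The result has 1 disconnected region.

1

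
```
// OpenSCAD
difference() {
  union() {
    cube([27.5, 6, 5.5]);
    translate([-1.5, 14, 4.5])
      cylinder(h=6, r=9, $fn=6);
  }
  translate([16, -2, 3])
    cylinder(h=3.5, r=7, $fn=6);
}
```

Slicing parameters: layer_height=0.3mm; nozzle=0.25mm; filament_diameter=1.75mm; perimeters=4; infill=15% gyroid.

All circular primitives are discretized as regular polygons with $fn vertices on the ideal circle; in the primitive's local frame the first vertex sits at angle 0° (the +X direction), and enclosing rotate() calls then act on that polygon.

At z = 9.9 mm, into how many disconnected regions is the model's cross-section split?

1

At z = 9.9 mm: the cube does not reach this height (z outside [0, 5.5]); the cylinder at (-1.5, 14): section is a regular 6-gon, circumradius r=9; Combining (union): only the r=9 cylinder at (-1.5, 14) is present, so the union is just that shape — 1 connected region; the cylinder at (16, -2) is not intersected at this z (z outside [3, 6.5]); Subtracting the remaining from the first: none of the subtracted shapes is present at this height, so that combined region is unchanged — 1 connected region. The result has 1 disconnected region.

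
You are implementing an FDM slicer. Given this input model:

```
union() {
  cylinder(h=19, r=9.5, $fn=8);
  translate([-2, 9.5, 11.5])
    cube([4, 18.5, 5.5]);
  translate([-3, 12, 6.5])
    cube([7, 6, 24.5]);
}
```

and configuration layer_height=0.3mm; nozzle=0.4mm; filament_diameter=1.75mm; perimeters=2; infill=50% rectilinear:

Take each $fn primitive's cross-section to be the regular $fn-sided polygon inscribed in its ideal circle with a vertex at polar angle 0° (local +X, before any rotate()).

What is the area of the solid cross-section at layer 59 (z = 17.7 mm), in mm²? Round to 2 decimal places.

At z = 17.7 mm: the r=9.5 cylinder gives a regular 8-gon of circumradius 9.5 (constant along its height) (area = (8/2)·9.500²·sin(360°/8) = 255.27 mm²); the cube at (-2, 9.5) is absent (z outside [11.5, 17]); the cube at (-3, 12) is present — its section is the full 7×6 rectangle (area 42.00 mm²); Taking the union: the 2 present regions are separate (no shared area or edge), so areas and boundary lengths simply add and each stays a separate island — area = 297.27 mm². Overall, the cross-section has 2 separate islands. Net area = 297.27 mm².

297.27 mm²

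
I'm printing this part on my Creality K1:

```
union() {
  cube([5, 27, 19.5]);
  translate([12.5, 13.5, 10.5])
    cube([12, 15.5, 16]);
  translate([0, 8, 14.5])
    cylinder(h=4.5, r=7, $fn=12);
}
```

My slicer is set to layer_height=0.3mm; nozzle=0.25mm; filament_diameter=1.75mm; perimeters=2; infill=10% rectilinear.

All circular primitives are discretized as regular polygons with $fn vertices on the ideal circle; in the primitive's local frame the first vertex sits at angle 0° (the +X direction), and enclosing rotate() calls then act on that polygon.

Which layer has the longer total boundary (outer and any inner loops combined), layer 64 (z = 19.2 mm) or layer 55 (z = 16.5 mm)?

Layer 64 (z = 19.2): the 5×27 cube contributes its full rectangle (perimeter 64.00 mm); the cube at (12.5, 13.5) (footprint 12×15.5) is included at this height (perimeter 55.00 mm); the cylinder at (0, 8) is absent (z outside [14.5, 19]); Taking the union: the 2 present regions are separate (no shared area or edge), so areas and boundary lengths simply add and each stays a separate island — boundary = 119.00 mm. So its perimeter = 119.00 mm. Layer 55 (z = 16.5): the cube (footprint 5×27) is included at this height (perimeter 64.00 mm); the 12×15.5 cube at (12.5, 13.5) contributes its full rectangle (perimeter 55.00 mm); the cylinder at (0, 8): section is a regular 12-gon, circumradius r=7 (perimeter = 2·12·7.000·sin(180°/12) = 43.48 mm); Merging all regions: the regions partially overlap (shared area 61.65 mm²), so the edge portions inside another operand are dropped and the merged outline is re-measured after clipping — boundary = 127.87 mm. So its perimeter = 127.87 mm. Layer 55 is larger (127.87 vs 119.00 mm).

layer 55 (z = 16.5 mm)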